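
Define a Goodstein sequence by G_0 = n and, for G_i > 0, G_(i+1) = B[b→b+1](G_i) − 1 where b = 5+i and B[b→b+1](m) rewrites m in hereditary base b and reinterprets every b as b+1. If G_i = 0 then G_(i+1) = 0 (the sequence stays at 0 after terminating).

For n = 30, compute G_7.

143

base 5: 30 = 5^2 + 5; at 6: 6^2 + 6 = 42; next = 41
base 6: 41 = 6^2 + 5; at 7: 7^2 + 5 = 54; next = 53
base 7: 53 = 7^2 + 4; at 8: 8^2 + 4 = 68; next = 67
base 8: 67 = 8^2 + 3; at 9: 9^2 + 3 = 84; next = 83
base 9: 83 = 9^2 + 2; at 10: 10^2 + 2 = 102; next = 101
base 10: 101 = 10^2 + 1; at 11: 11^2 + 1 = 122; next = 121
base 11: 121 = 11^2; at 12: 12^2 = 144; next = 143
base 12: 143 = 11·12 + 11; at 13: 11·13 + 11 = 154; next = 153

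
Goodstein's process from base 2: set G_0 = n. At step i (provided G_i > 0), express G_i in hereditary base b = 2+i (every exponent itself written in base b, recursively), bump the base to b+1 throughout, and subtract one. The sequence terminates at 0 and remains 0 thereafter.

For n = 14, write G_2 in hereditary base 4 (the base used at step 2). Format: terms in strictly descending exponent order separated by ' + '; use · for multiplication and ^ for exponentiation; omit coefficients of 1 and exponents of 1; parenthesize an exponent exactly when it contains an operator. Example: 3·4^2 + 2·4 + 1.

4^(4 + 1) + 4^4 + 1

[0] 14 ≡ 2^(2 + 1) + 2^2 + 2 (base 2). Lift 3: 111. −1: 110.
[1] 110 ≡ 3^(3 + 1) + 3^3 + 2 (base 3). Lift 4: 1282. −1: 1281.
[2] 1281 ≡ 4^(4 + 1) + 4^4 + 1 (base 4). Lift 5: 18751. −1: 18750.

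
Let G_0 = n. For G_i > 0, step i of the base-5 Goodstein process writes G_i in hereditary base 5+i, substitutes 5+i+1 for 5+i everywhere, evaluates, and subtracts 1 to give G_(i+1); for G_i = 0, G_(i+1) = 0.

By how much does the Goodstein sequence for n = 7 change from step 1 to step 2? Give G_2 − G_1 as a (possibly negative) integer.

[0] 7 ≡ 5 + 2 (base 5). Lift 6: 8. −1: 7.
[1] 7 ≡ 6 + 1 (base 6). Lift 7: 8. −1: 7.

0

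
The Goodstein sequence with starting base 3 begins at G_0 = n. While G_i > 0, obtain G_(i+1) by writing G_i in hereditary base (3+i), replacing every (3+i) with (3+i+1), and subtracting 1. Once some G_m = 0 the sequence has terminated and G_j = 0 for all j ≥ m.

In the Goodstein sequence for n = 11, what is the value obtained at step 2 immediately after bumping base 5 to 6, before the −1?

36

base 3: 11 = 3^2 + 2; at 4: 4^2 + 2 = 18; next = 17
base 4: 17 = 4^2 + 1; at 5: 5^2 + 1 = 26; next = 25
base 5: 25 = 5^2; at 6: 6^2 = 36; next = 35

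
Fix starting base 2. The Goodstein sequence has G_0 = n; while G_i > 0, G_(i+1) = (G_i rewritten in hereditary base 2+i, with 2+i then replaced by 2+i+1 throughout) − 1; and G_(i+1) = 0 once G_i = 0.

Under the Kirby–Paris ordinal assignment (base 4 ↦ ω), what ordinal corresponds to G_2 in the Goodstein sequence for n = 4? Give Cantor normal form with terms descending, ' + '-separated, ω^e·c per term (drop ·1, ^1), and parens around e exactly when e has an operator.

ω^2·2 + ω·2 + 1

(0) 4|_2 = 2^2 ↦ 3^3|_3 = 27 ⇒ 26
(1) 26|_3 = 2·3^2 + 2·3 + 2 ↦ 2·4^2 + 2·4 + 2|_4 = 42 ⇒ 41
(2) 41|_4 = 2·4^2 + 2·4 + 1 ↦ 2·5^2 + 2·5 + 1|_5 = 61 ⇒ 60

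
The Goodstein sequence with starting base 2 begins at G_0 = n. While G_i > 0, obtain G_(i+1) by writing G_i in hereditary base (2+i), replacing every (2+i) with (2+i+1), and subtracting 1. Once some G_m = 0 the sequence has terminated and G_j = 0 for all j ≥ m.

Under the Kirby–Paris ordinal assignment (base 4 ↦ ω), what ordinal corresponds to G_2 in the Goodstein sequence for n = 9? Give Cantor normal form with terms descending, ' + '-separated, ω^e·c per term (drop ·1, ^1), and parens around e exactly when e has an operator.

ω^ω·3 + ω^3·3 + ω^2·3 + ω·3 + 3

[0] 9 ≡ 2^(2 + 1) + 1 (base 2). Lift 3: 82. −1: 81.
[1] 81 ≡ 3^(3 + 1) (base 3). Lift 4: 1024. −1: 1023.
[2] 1023 ≡ 3·4^4 + 3·4^3 + 3·4^2 + 3·4 + 3 (base 4). Lift 5: 9843. −1: 9842.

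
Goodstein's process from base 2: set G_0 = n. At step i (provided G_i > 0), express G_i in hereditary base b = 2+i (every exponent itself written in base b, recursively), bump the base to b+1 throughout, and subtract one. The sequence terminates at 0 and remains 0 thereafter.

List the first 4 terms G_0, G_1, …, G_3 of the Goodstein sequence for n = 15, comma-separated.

15, 111, 1283, 18752

[0] 15 ≡ 2^(2 + 1) + 2^2 + 2 + 1 (base 2). Lift 3: 112. −1: 111.
[1] 111 ≡ 3^(3 + 1) + 3^3 + 3 (base 3). Lift 4: 1284. −1: 1283.
[2] 1283 ≡ 4^(4 + 1) + 4^4 + 3 (base 4). Lift 5: 18753. −1: 18752.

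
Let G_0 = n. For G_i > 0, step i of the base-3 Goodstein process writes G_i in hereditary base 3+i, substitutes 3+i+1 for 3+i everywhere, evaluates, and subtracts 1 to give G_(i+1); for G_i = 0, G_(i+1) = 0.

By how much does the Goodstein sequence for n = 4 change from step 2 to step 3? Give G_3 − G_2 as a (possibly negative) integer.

-1

4 —HB3→ 3 + 1 —bump→ 4 + 1 = 5 —(−1)→ 4
4 —HB4→ 4 —bump→ 5 = 5 —(−1)→ 4
4 —HB5→ 4 —bump→ 4 = 4 —(−1)→ 3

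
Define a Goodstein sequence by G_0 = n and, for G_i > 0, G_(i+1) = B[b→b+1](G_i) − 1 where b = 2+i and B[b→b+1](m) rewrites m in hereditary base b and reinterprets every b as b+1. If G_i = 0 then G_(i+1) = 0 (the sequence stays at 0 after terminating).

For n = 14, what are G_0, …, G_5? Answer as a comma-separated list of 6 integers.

G_0 = 14. HB_2(14) = 2^(2 + 1) + 2^2 + 2. Bump = 111. G_1 = 110.
G_1 = 110. HB_3(110) = 3^(3 + 1) + 3^3 + 2. Bump = 1282. G_2 = 1281.
G_2 = 1281. HB_4(1281) = 4^(4 + 1) + 4^4 + 1. Bump = 18751. G_3 = 18750.
G_3 = 18750. HB_5(18750) = 5^(5 + 1) + 5^5. Bump = 326592. G_4 = 326591.
G_4 = 326591. HB_6(326591) = 6^(6 + 1) + 5·6^5 + 5·6^4 + 5·6^3 + 5·6^2 + 5·6 + 5. Bump = 5862841. G_5 = 5862840.

14, 110, 1281, 18750, 326591, 5862840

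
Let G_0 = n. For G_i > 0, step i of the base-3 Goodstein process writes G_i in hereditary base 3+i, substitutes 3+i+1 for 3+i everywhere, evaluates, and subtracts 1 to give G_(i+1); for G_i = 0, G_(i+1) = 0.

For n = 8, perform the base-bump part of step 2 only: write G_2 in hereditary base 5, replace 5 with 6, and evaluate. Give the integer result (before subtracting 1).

12

G_0=8  [base 3] 2·3 + 2  →[3↦4]→  2·4 + 2 = 10  −1 ⇒ G_1=9
G_1=9  [base 4] 2·4 + 1  →[4↦5]→  2·5 + 1 = 11  −1 ⇒ G_2=10
G_2=10  [base 5] 2·5  →[5↦6]→  2·6 = 12  −1 ⇒ G_3=11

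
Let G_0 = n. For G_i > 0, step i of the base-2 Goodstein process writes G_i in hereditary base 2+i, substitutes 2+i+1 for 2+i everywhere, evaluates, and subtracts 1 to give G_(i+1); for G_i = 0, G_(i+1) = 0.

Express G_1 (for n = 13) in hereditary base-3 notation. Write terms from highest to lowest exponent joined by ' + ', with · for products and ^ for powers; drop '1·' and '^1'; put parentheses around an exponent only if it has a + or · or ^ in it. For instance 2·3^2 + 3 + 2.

3^(3 + 1) + 3^3

(0) 13|_2 = 2^(2 + 1) + 2^2 + 1 ↦ 3^(3 + 1) + 3^3 + 1|_3 = 109 ⇒ 108
(1) 108|_3 = 3^(3 + 1) + 3^3 ↦ 4^(4 + 1) + 4^4|_4 = 1280 ⇒ 1279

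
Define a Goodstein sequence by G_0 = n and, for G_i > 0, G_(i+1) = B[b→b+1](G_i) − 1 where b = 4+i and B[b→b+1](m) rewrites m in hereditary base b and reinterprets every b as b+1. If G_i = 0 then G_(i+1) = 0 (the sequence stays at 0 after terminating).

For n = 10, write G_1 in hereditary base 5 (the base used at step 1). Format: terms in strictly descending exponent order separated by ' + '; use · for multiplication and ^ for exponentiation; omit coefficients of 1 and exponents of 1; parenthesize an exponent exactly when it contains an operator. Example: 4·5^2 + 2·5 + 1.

G_0 = 10. HB_4(10) = 2·4 + 2. Bump = 12. G_1 = 11.
G_1 = 11. HB_5(11) = 2·5 + 1. Bump = 13. G_2 = 12.

2·5 + 1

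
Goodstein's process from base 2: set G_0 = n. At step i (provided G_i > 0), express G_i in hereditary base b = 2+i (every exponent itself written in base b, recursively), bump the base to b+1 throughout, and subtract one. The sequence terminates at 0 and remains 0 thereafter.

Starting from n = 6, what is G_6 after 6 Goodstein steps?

187243

6 —HB2→ 2^2 + 2 —bump→ 3^3 + 3 = 30 —(−1)→ 29
29 —HB3→ 3^3 + 2 —bump→ 4^4 + 2 = 258 —(−1)→ 257
257 —HB4→ 4^4 + 1 —bump→ 5^5 + 1 = 3126 —(−1)→ 3125
3125 —HB5→ 5^5 —bump→ 6^6 = 46656 —(−1)→ 46655
46655 —HB6→ 5·6^5 + 5·6^4 + 5·6^3 + 5·6^2 + 5·6 + 5 —bump→ 5·7^5 + 5·7^4 + 5·7^3 + 5·7^2 + 5·7 + 5 = 98040 —(−1)→ 98039
98039 —HB7→ 5·7^5 + 5·7^4 + 5·7^3 + 5·7^2 + 5·7 + 4 —bump→ 5·8^5 + 5·8^4 + 5·8^3 + 5·8^2 + 5·8 + 4 = 187244 —(−1)→ 187243
187243 —HB8→ 5·8^5 + 5·8^4 + 5·8^3 + 5·8^2 + 5·8 + 3 —bump→ 5·9^5 + 5·9^4 + 5·9^3 + 5·9^2 + 5·9 + 3 = 332148 —(−1)→ 332147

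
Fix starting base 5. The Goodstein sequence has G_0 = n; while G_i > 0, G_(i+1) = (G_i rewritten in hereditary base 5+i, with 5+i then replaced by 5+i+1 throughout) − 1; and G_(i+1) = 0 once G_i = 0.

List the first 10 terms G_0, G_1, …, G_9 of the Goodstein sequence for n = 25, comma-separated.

25, 35, 39, 43, 47, 51, 55, 59, 62, 65

base 5: 25 = 5^2; at 6: 6^2 = 36; next = 35
base 6: 35 = 5·6 + 5; at 7: 5·7 + 5 = 40; next = 39
base 7: 39 = 5·7 + 4; at 8: 5·8 + 4 = 44; next = 43
base 8: 43 = 5·8 + 3; at 9: 5·9 + 3 = 48; next = 47
base 9: 47 = 5·9 + 2; at 10: 5·10 + 2 = 52; next = 51
base 10: 51 = 5·10 + 1; at 11: 5·11 + 1 = 56; next = 55
base 11: 55 = 5·11; at 12: 5·12 = 60; next = 59
base 12: 59 = 4·12 + 11; at 13: 4·13 + 11 = 63; next = 62
base 13: 62 = 4·13 + 10; at 14: 4·14 + 10 = 66; next = 65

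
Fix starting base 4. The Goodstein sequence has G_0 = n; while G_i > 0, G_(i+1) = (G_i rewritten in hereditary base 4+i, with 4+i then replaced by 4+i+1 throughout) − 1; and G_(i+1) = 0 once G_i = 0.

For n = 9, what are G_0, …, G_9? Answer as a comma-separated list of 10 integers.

(0) 9|_4 = 2·4 + 1 ↦ 2·5 + 1|_5 = 11 ⇒ 10
(1) 10|_5 = 2·5 ↦ 2·6|_6 = 12 ⇒ 11
(2) 11|_6 = 6 + 5 ↦ 7 + 5|_7 = 12 ⇒ 11
(3) 11|_7 = 7 + 4 ↦ 8 + 4|_8 = 12 ⇒ 11
(4) 11|_8 = 8 + 3 ↦ 9 + 3|_9 = 12 ⇒ 11
(5) 11|_9 = 9 + 2 ↦ 10 + 2|_10 = 12 ⇒ 11
(6) 11|_10 = 10 + 1 ↦ 11 + 1|_11 = 12 ⇒ 11
(7) 11|_11 = 11 ↦ 12|_12 = 12 ⇒ 11
(8) 11|_12 = 11 ↦ 11|_13 = 11 ⇒ 10

9, 10, 11, 11, 11, 11, 11, 11, 11, 10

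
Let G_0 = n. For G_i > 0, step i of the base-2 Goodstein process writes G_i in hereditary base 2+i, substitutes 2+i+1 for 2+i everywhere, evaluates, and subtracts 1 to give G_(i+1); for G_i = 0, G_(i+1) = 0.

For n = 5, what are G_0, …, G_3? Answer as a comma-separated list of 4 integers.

base 2: 5 = 2^2 + 1; at 3: 3^3 + 1 = 28; next = 27
base 3: 27 = 3^3; at 4: 4^4 = 256; next = 255
base 4: 255 = 3·4^3 + 3·4^2 + 3·4 + 3; at 5: 3·5^3 + 3·5^2 + 3·5 + 3 = 468; next = 467

5, 27, 255, 467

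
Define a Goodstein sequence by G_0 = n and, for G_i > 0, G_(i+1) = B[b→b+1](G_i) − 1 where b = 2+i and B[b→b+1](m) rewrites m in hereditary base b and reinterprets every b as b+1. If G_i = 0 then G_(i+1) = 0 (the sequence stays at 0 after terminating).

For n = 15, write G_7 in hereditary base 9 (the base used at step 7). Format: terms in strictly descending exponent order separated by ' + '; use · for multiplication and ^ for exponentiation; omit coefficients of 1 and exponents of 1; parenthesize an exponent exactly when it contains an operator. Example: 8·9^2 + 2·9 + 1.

9^(9 + 1) + 7·9^7 + 7·9^6 + 7·9^5 + 7·9^4 + 7·9^3 + 7·9^2 + 7·9 + 6

[0] 15 ≡ 2^(2 + 1) + 2^2 + 2 + 1 (base 2). Lift 3: 112. −1: 111.
[1] 111 ≡ 3^(3 + 1) + 3^3 + 3 (base 3). Lift 4: 1284. −1: 1283.
[2] 1283 ≡ 4^(4 + 1) + 4^4 + 3 (base 4). Lift 5: 18753. −1: 18752.
[3] 18752 ≡ 5^(5 + 1) + 5^5 + 2 (base 5). Lift 6: 326594. −1: 326593.
[4] 326593 ≡ 6^(6 + 1) + 6^6 + 1 (base 6). Lift 7: 6588345. −1: 6588344.
[5] 6588344 ≡ 7^(7 + 1) + 7^7 (base 7). Lift 8: 150994944. −1: 150994943.
[6] 150994943 ≡ 8^(8 + 1) + 7·8^7 + 7·8^6 + 7·8^5 + 7·8^4 + 7·8^3 + 7·8^2 + 7·8 + 7 (base 8). Lift 9: 3524450281. −1: 3524450280.
[7] 3524450280 ≡ 9^(9 + 1) + 7·9^7 + 7·9^6 + 7·9^5 + 7·9^4 + 7·9^3 + 7·9^2 + 7·9 + 6 (base 9). Lift 10: 100077777776. −1: 100077777775.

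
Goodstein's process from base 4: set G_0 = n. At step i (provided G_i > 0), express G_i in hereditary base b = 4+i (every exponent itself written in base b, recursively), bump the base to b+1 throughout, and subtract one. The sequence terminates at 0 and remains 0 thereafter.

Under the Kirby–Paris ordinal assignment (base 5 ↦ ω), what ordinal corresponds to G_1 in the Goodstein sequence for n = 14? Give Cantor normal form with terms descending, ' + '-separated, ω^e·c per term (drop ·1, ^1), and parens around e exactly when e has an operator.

ω·3 + 1

G_0=14  [base 4] 3·4 + 2  →[4↦5]→  3·5 + 2 = 17  −1 ⇒ G_1=16
G_1=16  [base 5] 3·5 + 1  →[5↦6]→  3·6 + 1 = 19  −1 ⇒ G_2=18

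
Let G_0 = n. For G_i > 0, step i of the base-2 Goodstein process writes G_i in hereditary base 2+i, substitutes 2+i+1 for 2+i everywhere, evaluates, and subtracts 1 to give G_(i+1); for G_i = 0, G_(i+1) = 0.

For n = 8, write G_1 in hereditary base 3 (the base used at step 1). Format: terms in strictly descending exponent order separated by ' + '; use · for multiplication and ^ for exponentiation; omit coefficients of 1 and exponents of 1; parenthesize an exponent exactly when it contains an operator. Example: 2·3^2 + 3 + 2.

[0] 8 ≡ 2^(2 + 1) (base 2). Lift 3: 81. −1: 80.
[1] 80 ≡ 2·3^3 + 2·3^2 + 2·3 + 2 (base 3). Lift 4: 554. −1: 553.

2·3^3 + 2·3^2 + 2·3 + 2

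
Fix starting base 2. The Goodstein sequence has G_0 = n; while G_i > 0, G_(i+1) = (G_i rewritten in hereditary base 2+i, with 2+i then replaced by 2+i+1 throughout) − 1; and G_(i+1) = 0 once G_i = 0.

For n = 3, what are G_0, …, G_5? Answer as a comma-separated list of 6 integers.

3 —HB2→ 2 + 1 —bump→ 3 + 1 = 4 —(−1)→ 3
3 —HB3→ 3 —bump→ 4 = 4 —(−1)→ 3
3 —HB4→ 3 —bump→ 3 = 3 —(−1)→ 2
2 —HB5→ 2 —bump→ 2 = 2 —(−1)→ 1
1 —HB6→ 1 —bump→ 1 = 1 —(−1)→ 0

3, 3, 3, 2, 1, 0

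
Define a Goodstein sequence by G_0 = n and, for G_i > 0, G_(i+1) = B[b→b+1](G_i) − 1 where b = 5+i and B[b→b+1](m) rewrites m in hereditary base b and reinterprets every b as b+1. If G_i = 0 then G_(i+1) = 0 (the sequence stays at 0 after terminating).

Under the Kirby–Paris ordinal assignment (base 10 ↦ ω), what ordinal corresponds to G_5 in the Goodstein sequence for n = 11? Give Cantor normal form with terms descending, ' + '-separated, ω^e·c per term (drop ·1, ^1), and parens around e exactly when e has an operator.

ω + 3

(0) 11|_5 = 2·5 + 1 ↦ 2·6 + 1|_6 = 13 ⇒ 12
(1) 12|_6 = 2·6 ↦ 2·7|_7 = 14 ⇒ 13
(2) 13|_7 = 7 + 6 ↦ 8 + 6|_8 = 14 ⇒ 13
(3) 13|_8 = 8 + 5 ↦ 9 + 5|_9 = 14 ⇒ 13
(4) 13|_9 = 9 + 4 ↦ 10 + 4|_10 = 14 ⇒ 13
(5) 13|_10 = 10 + 3 ↦ 11 + 3|_11 = 14 ⇒ 13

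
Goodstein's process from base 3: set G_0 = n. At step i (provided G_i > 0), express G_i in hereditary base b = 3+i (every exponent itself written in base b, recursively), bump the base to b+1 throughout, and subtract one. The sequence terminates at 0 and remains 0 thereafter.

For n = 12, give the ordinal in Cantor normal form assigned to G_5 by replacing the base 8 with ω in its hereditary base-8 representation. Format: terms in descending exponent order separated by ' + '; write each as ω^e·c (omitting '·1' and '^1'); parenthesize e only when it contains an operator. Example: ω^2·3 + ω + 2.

ω·7 + 7

(0) 12|_3 = 3^2 + 3 ↦ 4^2 + 4|_4 = 20 ⇒ 19
(1) 19|_4 = 4^2 + 3 ↦ 5^2 + 3|_5 = 28 ⇒ 27
(2) 27|_5 = 5^2 + 2 ↦ 6^2 + 2|_6 = 38 ⇒ 37
(3) 37|_6 = 6^2 + 1 ↦ 7^2 + 1|_7 = 50 ⇒ 49
(4) 49|_7 = 7^2 ↦ 8^2|_8 = 64 ⇒ 63
(5) 63|_8 = 7·8 + 7 ↦ 7·9 + 7|_9 = 70 ⇒ 69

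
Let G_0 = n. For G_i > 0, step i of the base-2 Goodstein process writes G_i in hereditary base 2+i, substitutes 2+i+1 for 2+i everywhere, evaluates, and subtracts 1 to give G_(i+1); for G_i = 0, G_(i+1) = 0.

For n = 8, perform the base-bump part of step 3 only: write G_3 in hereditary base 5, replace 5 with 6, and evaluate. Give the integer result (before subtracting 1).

93396

base 2: 8 = 2^(2 + 1); at 3: 3^(3 + 1) = 81; next = 80
base 3: 80 = 2·3^3 + 2·3^2 + 2·3 + 2; at 4: 2·4^4 + 2·4^2 + 2·4 + 2 = 554; next = 553
base 4: 553 = 2·4^4 + 2·4^2 + 2·4 + 1; at 5: 2·5^5 + 2·5^2 + 2·5 + 1 = 6311; next = 6310
base 5: 6310 = 2·5^5 + 2·5^2 + 2·5; at 6: 2·6^6 + 2·6^2 + 2·6 = 93396; next = 93395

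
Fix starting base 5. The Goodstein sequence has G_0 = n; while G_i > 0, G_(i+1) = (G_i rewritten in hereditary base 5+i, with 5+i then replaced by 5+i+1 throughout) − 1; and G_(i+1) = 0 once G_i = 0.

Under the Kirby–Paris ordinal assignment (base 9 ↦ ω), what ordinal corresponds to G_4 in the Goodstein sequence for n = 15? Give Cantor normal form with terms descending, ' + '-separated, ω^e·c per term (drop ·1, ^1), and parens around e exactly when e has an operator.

ω·2 + 2

i=0: 15 = 3·5 (b=5); 5→6: 3·6 = 18; 18−1 = 17
i=1: 17 = 2·6 + 5 (b=6); 6→7: 2·7 + 5 = 19; 19−1 = 18
i=2: 18 = 2·7 + 4 (b=7); 7→8: 2·8 + 4 = 20; 20−1 = 19
i=3: 19 = 2·8 + 3 (b=8); 8→9: 2·9 + 3 = 21; 21−1 = 20
i=4: 20 = 2·9 + 2 (b=9); 9→10: 2·10 + 2 = 22; 22−1 = 21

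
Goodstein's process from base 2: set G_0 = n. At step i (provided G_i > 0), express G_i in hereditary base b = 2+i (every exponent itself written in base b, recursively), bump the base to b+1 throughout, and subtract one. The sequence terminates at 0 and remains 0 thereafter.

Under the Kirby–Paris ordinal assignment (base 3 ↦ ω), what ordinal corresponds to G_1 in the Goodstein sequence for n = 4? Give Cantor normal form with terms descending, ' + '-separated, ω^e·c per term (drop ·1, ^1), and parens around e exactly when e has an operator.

ω^2·2 + ω·2 + 2

(0) 4|_2 = 2^2 ↦ 3^3|_3 = 27 ⇒ 26
(1) 26|_3 = 2·3^2 + 2·3 + 2 ↦ 2·4^2 + 2·4 + 2|_4 = 42 ⇒ 41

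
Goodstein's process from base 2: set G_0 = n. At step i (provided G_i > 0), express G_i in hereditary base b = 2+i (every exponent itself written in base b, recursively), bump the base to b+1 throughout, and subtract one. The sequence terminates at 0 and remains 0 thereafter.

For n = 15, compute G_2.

1283

step 0: 15 = 2^(2 + 1) + 2^2 + 2 + 1; sub 3 for 2: 3^(3 + 1) + 3^3 + 3 + 1; = 112; G_1 = 112−1 = 111
step 1: 111 = 3^(3 + 1) + 3^3 + 3; sub 4 for 3: 4^(4 + 1) + 4^4 + 4; = 1284; G_2 = 1284−1 = 1283
step 2: 1283 = 4^(4 + 1) + 4^4 + 3; sub 5 for 4: 5^(5 + 1) + 5^5 + 3; = 18753; G_3 = 18753−1 = 18752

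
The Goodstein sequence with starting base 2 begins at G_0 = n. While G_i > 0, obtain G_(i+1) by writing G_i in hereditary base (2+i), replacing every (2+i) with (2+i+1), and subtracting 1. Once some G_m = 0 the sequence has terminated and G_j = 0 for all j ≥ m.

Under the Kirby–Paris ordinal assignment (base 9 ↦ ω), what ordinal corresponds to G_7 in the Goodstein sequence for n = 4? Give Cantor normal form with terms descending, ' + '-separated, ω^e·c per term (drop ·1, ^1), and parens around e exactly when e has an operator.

(0) 4|_2 = 2^2 ↦ 3^3|_3 = 27 ⇒ 26
(1) 26|_3 = 2·3^2 + 2·3 + 2 ↦ 2·4^2 + 2·4 + 2|_4 = 42 ⇒ 41
(2) 41|_4 = 2·4^2 + 2·4 + 1 ↦ 2·5^2 + 2·5 + 1|_5 = 61 ⇒ 60
(3) 60|_5 = 2·5^2 + 2·5 ↦ 2·6^2 + 2·6|_6 = 84 ⇒ 83
(4) 83|_6 = 2·6^2 + 6 + 5 ↦ 2·7^2 + 7 + 5|_7 = 110 ⇒ 109
(5) 109|_7 = 2·7^2 + 7 + 4 ↦ 2·8^2 + 8 + 4|_8 = 140 ⇒ 139
(6) 139|_8 = 2·8^2 + 8 + 3 ↦ 2·9^2 + 9 + 3|_9 = 174 ⇒ 173
(7) 173|_9 = 2·9^2 + 9 + 2 ↦ 2·10^2 + 10 + 2|_10 = 212 ⇒ 211

ω^2·2 + ω + 2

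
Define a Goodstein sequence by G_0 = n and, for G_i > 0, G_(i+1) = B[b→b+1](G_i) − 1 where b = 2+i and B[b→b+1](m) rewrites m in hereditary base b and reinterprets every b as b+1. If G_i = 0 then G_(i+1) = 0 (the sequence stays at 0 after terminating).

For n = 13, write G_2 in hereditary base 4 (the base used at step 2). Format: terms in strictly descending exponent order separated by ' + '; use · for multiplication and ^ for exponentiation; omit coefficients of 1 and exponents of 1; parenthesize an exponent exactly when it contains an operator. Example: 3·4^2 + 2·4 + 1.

4^(4 + 1) + 3·4^3 + 3·4^2 + 3·4 + 3

13 —HB2→ 2^(2 + 1) + 2^2 + 1 —bump→ 3^(3 + 1) + 3^3 + 1 = 109 —(−1)→ 108
108 —HB3→ 3^(3 + 1) + 3^3 —bump→ 4^(4 + 1) + 4^4 = 1280 —(−1)→ 1279
1279 —HB4→ 4^(4 + 1) + 3·4^3 + 3·4^2 + 3·4 + 3 —bump→ 5^(5 + 1) + 3·5^3 + 3·5^2 + 3·5 + 3 = 16093 —(−1)→ 16092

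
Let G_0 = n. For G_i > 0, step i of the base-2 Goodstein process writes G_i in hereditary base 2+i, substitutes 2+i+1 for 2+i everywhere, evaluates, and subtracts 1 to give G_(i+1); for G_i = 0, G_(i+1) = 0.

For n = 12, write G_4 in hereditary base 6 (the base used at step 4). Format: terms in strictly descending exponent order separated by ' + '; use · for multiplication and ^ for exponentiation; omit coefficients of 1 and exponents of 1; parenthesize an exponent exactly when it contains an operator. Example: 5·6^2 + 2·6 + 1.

6^(6 + 1) + 2·6^2 + 6 + 5

G_0=12  [base 2] 2^(2 + 1) + 2^2  →[2↦3]→  3^(3 + 1) + 3^3 = 108  −1 ⇒ G_1=107
G_1=107  [base 3] 3^(3 + 1) + 2·3^2 + 2·3 + 2  →[3↦4]→  4^(4 + 1) + 2·4^2 + 2·4 + 2 = 1066  −1 ⇒ G_2=1065
G_2=1065  [base 4] 4^(4 + 1) + 2·4^2 + 2·4 + 1  →[4↦5]→  5^(5 + 1) + 2·5^2 + 2·5 + 1 = 15686  −1 ⇒ G_3=15685
G_3=15685  [base 5] 5^(5 + 1) + 2·5^2 + 2·5  →[5↦6]→  6^(6 + 1) + 2·6^2 + 2·6 = 280020  −1 ⇒ G_4=280019
G_4=280019  [base 6] 6^(6 + 1) + 2·6^2 + 6 + 5  →[6↦7]→  7^(7 + 1) + 2·7^2 + 7 + 5 = 5764911  −1 ⇒ G_5=5764910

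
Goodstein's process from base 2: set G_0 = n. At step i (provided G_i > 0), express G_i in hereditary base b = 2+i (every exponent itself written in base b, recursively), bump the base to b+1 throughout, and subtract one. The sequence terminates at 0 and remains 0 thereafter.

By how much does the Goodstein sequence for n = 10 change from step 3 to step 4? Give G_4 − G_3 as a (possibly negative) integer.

264310

step 0: 10 = 2^(2 + 1) + 2; sub 3 for 2: 3^(3 + 1) + 3; = 84; G_1 = 84−1 = 83
step 1: 83 = 3^(3 + 1) + 2; sub 4 for 3: 4^(4 + 1) + 2; = 1026; G_2 = 1026−1 = 1025
step 2: 1025 = 4^(4 + 1) + 1; sub 5 for 4: 5^(5 + 1) + 1; = 15626; G_3 = 15626−1 = 15625
step 3: 15625 = 5^(5 + 1); sub 6 for 5: 6^(6 + 1); = 279936; G_4 = 279936−1 = 279935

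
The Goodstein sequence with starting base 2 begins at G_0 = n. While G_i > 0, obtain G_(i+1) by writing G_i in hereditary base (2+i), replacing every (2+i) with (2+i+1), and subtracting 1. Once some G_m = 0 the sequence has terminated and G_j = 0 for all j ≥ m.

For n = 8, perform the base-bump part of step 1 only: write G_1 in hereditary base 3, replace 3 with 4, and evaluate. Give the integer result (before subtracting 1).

step 0: 8 = 2^(2 + 1); sub 3 for 2: 3^(3 + 1); = 81; G_1 = 81−1 = 80
step 1: 80 = 2·3^3 + 2·3^2 + 2·3 + 2; sub 4 for 3: 2·4^4 + 2·4^2 + 2·4 + 2; = 554; G_2 = 554−1 = 553

554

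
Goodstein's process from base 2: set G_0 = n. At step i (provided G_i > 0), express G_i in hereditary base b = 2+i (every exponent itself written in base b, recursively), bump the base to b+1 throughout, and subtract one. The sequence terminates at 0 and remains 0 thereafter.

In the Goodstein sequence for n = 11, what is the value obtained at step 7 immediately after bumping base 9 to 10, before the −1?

70077777776

11 —HB2→ 2^(2 + 1) + 2 + 1 —bump→ 3^(3 + 1) + 3 + 1 = 85 —(−1)→ 84
84 —HB3→ 3^(3 + 1) + 3 —bump→ 4^(4 + 1) + 4 = 1028 —(−1)→ 1027
1027 —HB4→ 4^(4 + 1) + 3 —bump→ 5^(5 + 1) + 3 = 15628 —(−1)→ 15627
15627 —HB5→ 5^(5 + 1) + 2 —bump→ 6^(6 + 1) + 2 = 279938 —(−1)→ 279937
279937 —HB6→ 6^(6 + 1) + 1 —bump→ 7^(7 + 1) + 1 = 5764802 —(−1)→ 5764801
5764801 —HB7→ 7^(7 + 1) —bump→ 8^(8 + 1) = 134217728 —(−1)→ 134217727
134217727 —HB8→ 7·8^8 + 7·8^7 + 7·8^6 + 7·8^5 + 7·8^4 + 7·8^3 + 7·8^2 + 7·8 + 7 —bump→ 7·9^9 + 7·9^7 + 7·9^6 + 7·9^5 + 7·9^4 + 7·9^3 + 7·9^2 + 7·9 + 7 = 2749609303 —(−1)→ 2749609302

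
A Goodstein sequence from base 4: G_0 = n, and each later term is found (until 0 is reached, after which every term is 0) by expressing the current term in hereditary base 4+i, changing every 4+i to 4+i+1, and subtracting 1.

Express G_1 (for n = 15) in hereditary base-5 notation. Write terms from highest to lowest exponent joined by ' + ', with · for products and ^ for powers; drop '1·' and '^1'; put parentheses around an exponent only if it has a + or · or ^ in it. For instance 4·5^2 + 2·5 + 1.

3·5 + 2

G_0 = 15. HB_4(15) = 3·4 + 3. Bump = 18. G_1 = 17.
G_1 = 17. HB_5(17) = 3·5 + 2. Bump = 20. G_2 = 19.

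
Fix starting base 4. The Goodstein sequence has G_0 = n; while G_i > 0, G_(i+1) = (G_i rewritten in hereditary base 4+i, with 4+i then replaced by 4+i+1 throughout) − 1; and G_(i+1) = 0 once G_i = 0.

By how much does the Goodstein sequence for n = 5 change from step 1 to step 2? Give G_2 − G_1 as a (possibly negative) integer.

0

G_0=5  [base 4] 4 + 1  →[4↦5]→  5 + 1 = 6  −1 ⇒ G_1=5
G_1=5  [base 5] 5  →[5↦6]→  6 = 6  −1 ⇒ G_2=5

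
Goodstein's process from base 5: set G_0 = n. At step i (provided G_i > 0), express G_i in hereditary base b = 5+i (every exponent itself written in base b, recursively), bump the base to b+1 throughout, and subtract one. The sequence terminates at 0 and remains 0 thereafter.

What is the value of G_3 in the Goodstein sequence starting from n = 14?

17

base 5: 14 = 2·5 + 4; at 6: 2·6 + 4 = 16; next = 15
base 6: 15 = 2·6 + 3; at 7: 2·7 + 3 = 17; next = 16
base 7: 16 = 2·7 + 2; at 8: 2·8 + 2 = 18; next = 17
base 8: 17 = 2·8 + 1; at 9: 2·9 + 1 = 19; next = 18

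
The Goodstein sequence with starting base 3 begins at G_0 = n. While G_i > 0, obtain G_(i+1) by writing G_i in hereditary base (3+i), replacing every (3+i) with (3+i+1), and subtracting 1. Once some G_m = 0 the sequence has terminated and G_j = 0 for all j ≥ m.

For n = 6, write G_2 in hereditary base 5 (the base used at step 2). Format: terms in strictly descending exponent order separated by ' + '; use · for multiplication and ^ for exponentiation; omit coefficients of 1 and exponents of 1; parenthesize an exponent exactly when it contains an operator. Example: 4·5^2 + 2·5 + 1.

[0] 6 ≡ 2·3 (base 3). Lift 4: 8. −1: 7.
[1] 7 ≡ 4 + 3 (base 4). Lift 5: 8. −1: 7.
[2] 7 ≡ 5 + 2 (base 5). Lift 6: 8. −1: 7.

5 + 2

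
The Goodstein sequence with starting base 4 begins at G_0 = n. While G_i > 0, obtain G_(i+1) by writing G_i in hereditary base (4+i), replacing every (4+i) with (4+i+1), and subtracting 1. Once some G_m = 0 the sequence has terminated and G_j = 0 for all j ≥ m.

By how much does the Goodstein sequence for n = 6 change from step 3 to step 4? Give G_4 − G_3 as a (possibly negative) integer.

G_0=6  [base 4] 4 + 2  →[4↦5]→  5 + 2 = 7  −1 ⇒ G_1=6
G_1=6  [base 5] 5 + 1  →[5↦6]→  6 + 1 = 7  −1 ⇒ G_2=6
G_2=6  [base 6] 6  →[6↦7]→  7 = 7  −1 ⇒ G_3=6
G_3=6  [base 7] 6  →[7↦8]→  6 = 6  −1 ⇒ G_4=5

-1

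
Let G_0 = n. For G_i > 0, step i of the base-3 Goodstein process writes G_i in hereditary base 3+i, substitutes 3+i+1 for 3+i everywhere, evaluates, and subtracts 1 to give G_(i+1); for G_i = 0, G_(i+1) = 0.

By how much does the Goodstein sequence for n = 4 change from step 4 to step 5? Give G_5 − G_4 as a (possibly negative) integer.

-1

(0) 4|_3 = 3 + 1 ↦ 4 + 1|_4 = 5 ⇒ 4
(1) 4|_4 = 4 ↦ 5|_5 = 5 ⇒ 4
(2) 4|_5 = 4 ↦ 4|_6 = 4 ⇒ 3
(3) 3|_6 = 3 ↦ 3|_7 = 3 ⇒ 2
(4) 2|_7 = 2 ↦ 2|_8 = 2 ⇒ 1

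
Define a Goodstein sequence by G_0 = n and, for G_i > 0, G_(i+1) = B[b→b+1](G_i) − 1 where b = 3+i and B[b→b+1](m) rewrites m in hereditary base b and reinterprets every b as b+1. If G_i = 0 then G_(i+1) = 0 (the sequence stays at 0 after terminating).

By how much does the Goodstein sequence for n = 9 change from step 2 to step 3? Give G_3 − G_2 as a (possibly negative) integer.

2

i=0: 9 = 3^2 (b=3); 3→4: 4^2 = 16; 16−1 = 15
i=1: 15 = 3·4 + 3 (b=4); 4→5: 3·5 + 3 = 18; 18−1 = 17
i=2: 17 = 3·5 + 2 (b=5); 5→6: 3·6 + 2 = 20; 20−1 = 19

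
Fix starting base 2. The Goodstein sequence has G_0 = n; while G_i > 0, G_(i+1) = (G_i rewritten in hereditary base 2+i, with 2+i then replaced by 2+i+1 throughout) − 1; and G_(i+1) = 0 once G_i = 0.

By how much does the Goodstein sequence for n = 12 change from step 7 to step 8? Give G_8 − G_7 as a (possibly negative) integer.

step 0: 12 = 2^(2 + 1) + 2^2; sub 3 for 2: 3^(3 + 1) + 3^3; = 108; G_1 = 108−1 = 107
step 1: 107 = 3^(3 + 1) + 2·3^2 + 2·3 + 2; sub 4 for 3: 4^(4 + 1) + 2·4^2 + 2·4 + 2; = 1066; G_2 = 1066−1 = 1065
step 2: 1065 = 4^(4 + 1) + 2·4^2 + 2·4 + 1; sub 5 for 4: 5^(5 + 1) + 2·5^2 + 2·5 + 1; = 15686; G_3 = 15686−1 = 15685
step 3: 15685 = 5^(5 + 1) + 2·5^2 + 2·5; sub 6 for 5: 6^(6 + 1) + 2·6^2 + 2·6; = 280020; G_4 = 280020−1 = 280019
step 4: 280019 = 6^(6 + 1) + 2·6^2 + 6 + 5; sub 7 for 6: 7^(7 + 1) + 2·7^2 + 7 + 5; = 5764911; G_5 = 5764911−1 = 5764910
step 5: 5764910 = 7^(7 + 1) + 2·7^2 + 7 + 4; sub 8 for 7: 8^(8 + 1) + 2·8^2 + 8 + 4; = 134217868; G_6 = 134217868−1 = 134217867
step 6: 134217867 = 8^(8 + 1) + 2·8^2 + 8 + 3; sub 9 for 8: 9^(9 + 1) + 2·9^2 + 9 + 3; = 3486784575; G_7 = 3486784575−1 = 3486784574
step 7: 3486784574 = 9^(9 + 1) + 2·9^2 + 9 + 2; sub 10 for 9: 10^(10 + 1) + 2·10^2 + 10 + 2; = 100000000212; G_8 = 100000000212−1 = 100000000211

96513215637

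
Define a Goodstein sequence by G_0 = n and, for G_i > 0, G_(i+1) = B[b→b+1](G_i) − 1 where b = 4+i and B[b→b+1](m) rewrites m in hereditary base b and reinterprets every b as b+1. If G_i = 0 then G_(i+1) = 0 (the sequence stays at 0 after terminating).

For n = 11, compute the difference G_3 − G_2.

1

G_0 = 11. HB_4(11) = 2·4 + 3. Bump = 13. G_1 = 12.
G_1 = 12. HB_5(12) = 2·5 + 2. Bump = 14. G_2 = 13.
G_2 = 13. HB_6(13) = 2·6 + 1. Bump = 15. G_3 = 14.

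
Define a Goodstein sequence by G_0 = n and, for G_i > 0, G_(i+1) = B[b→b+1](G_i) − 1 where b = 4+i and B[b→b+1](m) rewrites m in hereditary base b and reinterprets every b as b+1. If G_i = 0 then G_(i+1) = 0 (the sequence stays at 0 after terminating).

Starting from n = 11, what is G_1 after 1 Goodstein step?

(0) 11|_4 = 2·4 + 3 ↦ 2·5 + 3|_5 = 13 ⇒ 12
(1) 12|_5 = 2·5 + 2 ↦ 2·6 + 2|_6 = 14 ⇒ 13

12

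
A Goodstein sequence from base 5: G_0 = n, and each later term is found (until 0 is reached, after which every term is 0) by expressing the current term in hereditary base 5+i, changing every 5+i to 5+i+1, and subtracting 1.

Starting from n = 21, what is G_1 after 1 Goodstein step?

24

i=0: 21 = 4·5 + 1 (b=5); 5→6: 4·6 + 1 = 25; 25−1 = 24
i=1: 24 = 4·6 (b=6); 6→7: 4·7 = 28; 28−1 = 27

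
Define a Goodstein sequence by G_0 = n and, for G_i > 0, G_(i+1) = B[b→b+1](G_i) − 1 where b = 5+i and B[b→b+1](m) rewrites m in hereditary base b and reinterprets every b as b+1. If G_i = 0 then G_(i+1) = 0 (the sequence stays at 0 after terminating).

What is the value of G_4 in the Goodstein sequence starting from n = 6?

[0] 6 ≡ 5 + 1 (base 5). Lift 6: 7. −1: 6.
[1] 6 ≡ 6 (base 6). Lift 7: 7. −1: 6.
[2] 6 ≡ 6 (base 7). Lift 8: 6. −1: 5.
[3] 5 ≡ 5 (base 8). Lift 9: 5. −1: 4.

4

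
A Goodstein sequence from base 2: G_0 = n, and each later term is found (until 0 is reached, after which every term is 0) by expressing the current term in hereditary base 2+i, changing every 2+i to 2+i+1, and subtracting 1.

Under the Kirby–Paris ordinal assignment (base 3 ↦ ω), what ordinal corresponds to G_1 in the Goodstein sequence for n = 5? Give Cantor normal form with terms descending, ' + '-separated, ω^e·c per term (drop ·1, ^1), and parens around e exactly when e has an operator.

[0] 5 ≡ 2^2 + 1 (base 2). Lift 3: 28. −1: 27.
[1] 27 ≡ 3^3 (base 3). Lift 4: 256. −1: 255.

ω^ω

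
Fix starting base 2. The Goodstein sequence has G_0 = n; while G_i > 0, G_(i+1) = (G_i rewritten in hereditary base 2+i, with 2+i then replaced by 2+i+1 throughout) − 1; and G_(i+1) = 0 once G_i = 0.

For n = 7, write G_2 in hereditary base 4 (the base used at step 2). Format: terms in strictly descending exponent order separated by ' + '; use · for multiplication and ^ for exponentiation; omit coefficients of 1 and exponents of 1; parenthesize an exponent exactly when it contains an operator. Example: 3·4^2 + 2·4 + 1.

(0) 7|_2 = 2^2 + 2 + 1 ↦ 3^3 + 3 + 1|_3 = 31 ⇒ 30
(1) 30|_3 = 3^3 + 3 ↦ 4^4 + 4|_4 = 260 ⇒ 259

4^4 + 3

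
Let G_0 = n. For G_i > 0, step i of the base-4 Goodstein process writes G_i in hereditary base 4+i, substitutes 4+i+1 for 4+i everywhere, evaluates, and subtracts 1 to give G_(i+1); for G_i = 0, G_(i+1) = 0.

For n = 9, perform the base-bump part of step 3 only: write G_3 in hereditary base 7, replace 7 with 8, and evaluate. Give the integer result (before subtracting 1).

12

[0] 9 ≡ 2·4 + 1 (base 4). Lift 5: 11. −1: 10.
[1] 10 ≡ 2·5 (base 5). Lift 6: 12. −1: 11.
[2] 11 ≡ 6 + 5 (base 6). Lift 7: 12. −1: 11.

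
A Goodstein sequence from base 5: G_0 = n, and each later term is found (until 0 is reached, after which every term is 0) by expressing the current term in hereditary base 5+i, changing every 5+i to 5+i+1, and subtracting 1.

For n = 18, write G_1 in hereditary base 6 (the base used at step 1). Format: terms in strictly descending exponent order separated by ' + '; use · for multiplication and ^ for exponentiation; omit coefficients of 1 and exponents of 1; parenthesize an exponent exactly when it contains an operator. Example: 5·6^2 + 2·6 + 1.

3·6 + 2

G_0 = 18. HB_5(18) = 3·5 + 3. Bump = 21. G_1 = 20.
G_1 = 20. HB_6(20) = 3·6 + 2. Bump = 23. G_2 = 22.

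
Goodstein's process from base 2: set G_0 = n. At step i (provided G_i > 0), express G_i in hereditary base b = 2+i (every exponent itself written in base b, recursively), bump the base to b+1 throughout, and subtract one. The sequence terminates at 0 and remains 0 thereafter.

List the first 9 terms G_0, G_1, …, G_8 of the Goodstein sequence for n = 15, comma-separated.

G_0 = 15. HB_2(15) = 2^(2 + 1) + 2^2 + 2 + 1. Bump = 112. G_1 = 111.
G_1 = 111. HB_3(111) = 3^(3 + 1) + 3^3 + 3. Bump = 1284. G_2 = 1283.
G_2 = 1283. HB_4(1283) = 4^(4 + 1) + 4^4 + 3. Bump = 18753. G_3 = 18752.
G_3 = 18752. HB_5(18752) = 5^(5 + 1) + 5^5 + 2. Bump = 326594. G_4 = 326593.
G_4 = 326593. HB_6(326593) = 6^(6 + 1) + 6^6 + 1. Bump = 6588345. G_5 = 6588344.
G_5 = 6588344. HB_7(6588344) = 7^(7 + 1) + 7^7. Bump = 150994944. G_6 = 150994943.
G_6 = 150994943. HB_8(150994943) = 8^(8 + 1) + 7·8^7 + 7·8^6 + 7·8^5 + 7·8^4 + 7·8^3 + 7·8^2 + 7·8 + 7. Bump = 3524450281. G_7 = 3524450280.
G_7 = 3524450280. HB_9(3524450280) = 9^(9 + 1) + 7·9^7 + 7·9^6 + 7·9^5 + 7·9^4 + 7·9^3 + 7·9^2 + 7·9 + 6. Bump = 100077777776. G_8 = 100077777775.

15, 111, 1283, 18752, 326593, 6588344, 150994943, 3524450280, 100077777775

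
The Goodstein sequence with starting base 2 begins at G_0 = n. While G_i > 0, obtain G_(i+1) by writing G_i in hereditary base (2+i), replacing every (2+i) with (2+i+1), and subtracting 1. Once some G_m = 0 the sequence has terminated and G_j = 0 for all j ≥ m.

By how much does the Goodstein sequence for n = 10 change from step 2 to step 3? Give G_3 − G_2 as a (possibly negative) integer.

(0) 10|_2 = 2^(2 + 1) + 2 ↦ 3^(3 + 1) + 3|_3 = 84 ⇒ 83
(1) 83|_3 = 3^(3 + 1) + 2 ↦ 4^(4 + 1) + 2|_4 = 1026 ⇒ 1025
(2) 1025|_4 = 4^(4 + 1) + 1 ↦ 5^(5 + 1) + 1|_5 = 15626 ⇒ 15625

14600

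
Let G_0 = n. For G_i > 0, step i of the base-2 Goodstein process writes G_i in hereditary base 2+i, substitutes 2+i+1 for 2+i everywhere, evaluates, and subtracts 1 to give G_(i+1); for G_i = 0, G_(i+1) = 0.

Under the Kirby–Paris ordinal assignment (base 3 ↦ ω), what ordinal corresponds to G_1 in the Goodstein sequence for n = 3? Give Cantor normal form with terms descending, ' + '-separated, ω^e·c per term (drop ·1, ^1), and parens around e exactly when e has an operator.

ω

(0) 3|_2 = 2 + 1 ↦ 3 + 1|_3 = 4 ⇒ 3
(1) 3|_3 = 3 ↦ 4|_4 = 4 ⇒ 3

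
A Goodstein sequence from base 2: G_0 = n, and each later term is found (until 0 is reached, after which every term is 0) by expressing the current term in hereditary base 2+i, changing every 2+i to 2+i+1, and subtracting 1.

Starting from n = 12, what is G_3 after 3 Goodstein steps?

15685

G_0 = 12. HB_2(12) = 2^(2 + 1) + 2^2. Bump = 108. G_1 = 107.
G_1 = 107. HB_3(107) = 3^(3 + 1) + 2·3^2 + 2·3 + 2. Bump = 1066. G_2 = 1065.
G_2 = 1065. HB_4(1065) = 4^(4 + 1) + 2·4^2 + 2·4 + 1. Bump = 15686. G_3 = 15685.
G_3 = 15685. HB_5(15685) = 5^(5 + 1) + 2·5^2 + 2·5. Bump = 280020. G_4 = 280019.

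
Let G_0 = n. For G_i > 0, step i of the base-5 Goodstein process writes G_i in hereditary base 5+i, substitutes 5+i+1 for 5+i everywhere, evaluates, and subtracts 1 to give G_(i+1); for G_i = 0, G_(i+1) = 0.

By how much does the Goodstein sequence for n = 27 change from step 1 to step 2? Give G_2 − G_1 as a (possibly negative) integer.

12

G_0=27  [base 5] 5^2 + 2  →[5↦6]→  6^2 + 2 = 38  −1 ⇒ G_1=37
G_1=37  [base 6] 6^2 + 1  →[6↦7]→  7^2 + 1 = 50  −1 ⇒ G_2=49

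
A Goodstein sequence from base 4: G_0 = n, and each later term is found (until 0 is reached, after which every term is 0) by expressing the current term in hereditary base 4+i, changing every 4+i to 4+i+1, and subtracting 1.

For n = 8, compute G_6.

9

G_0 = 8. HB_4(8) = 2·4. Bump = 10. G_1 = 9.
G_1 = 9. HB_5(9) = 5 + 4. Bump = 10. G_2 = 9.
G_2 = 9. HB_6(9) = 6 + 3. Bump = 10. G_3 = 9.
G_3 = 9. HB_7(9) = 7 + 2. Bump = 10. G_4 = 9.
G_4 = 9. HB_8(9) = 8 + 1. Bump = 10. G_5 = 9.
G_5 = 9. HB_9(9) = 9. Bump = 10. G_6 = 9.
G_6 = 9. HB_10(9) = 9. Bump = 9. G_7 = 8.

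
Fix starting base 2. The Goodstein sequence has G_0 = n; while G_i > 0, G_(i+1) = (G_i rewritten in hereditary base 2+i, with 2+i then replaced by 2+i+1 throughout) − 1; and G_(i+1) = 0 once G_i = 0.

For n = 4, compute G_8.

211

4 —HB2→ 2^2 —bump→ 3^3 = 27 —(−1)→ 26
26 —HB3→ 2·3^2 + 2·3 + 2 —bump→ 2·4^2 + 2·4 + 2 = 42 —(−1)→ 41
41 —HB4→ 2·4^2 + 2·4 + 1 —bump→ 2·5^2 + 2·5 + 1 = 61 —(−1)→ 60
60 —HB5→ 2·5^2 + 2·5 —bump→ 2·6^2 + 2·6 = 84 —(−1)→ 83
83 —HB6→ 2·6^2 + 6 + 5 —bump→ 2·7^2 + 7 + 5 = 110 —(−1)→ 109
109 —HB7→ 2·7^2 + 7 + 4 —bump→ 2·8^2 + 8 + 4 = 140 —(−1)→ 139
139 —HB8→ 2·8^2 + 8 + 3 —bump→ 2·9^2 + 9 + 3 = 174 —(−1)→ 173
173 —HB9→ 2·9^2 + 9 + 2 —bump→ 2·10^2 + 10 + 2 = 212 —(−1)→ 211
211 —HB10→ 2·10^2 + 10 + 1 —bump→ 2·11^2 + 11 + 1 = 254 —(−1)→ 253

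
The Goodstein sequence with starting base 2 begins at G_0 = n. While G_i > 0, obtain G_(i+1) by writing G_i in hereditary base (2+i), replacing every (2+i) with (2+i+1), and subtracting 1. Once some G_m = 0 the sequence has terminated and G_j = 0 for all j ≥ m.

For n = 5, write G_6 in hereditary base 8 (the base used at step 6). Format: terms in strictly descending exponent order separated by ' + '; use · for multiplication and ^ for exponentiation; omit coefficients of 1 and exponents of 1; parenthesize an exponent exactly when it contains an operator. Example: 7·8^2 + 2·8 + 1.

G_0 = 5. HB_2(5) = 2^2 + 1. Bump = 28. G_1 = 27.
G_1 = 27. HB_3(27) = 3^3. Bump = 256. G_2 = 255.
G_2 = 255. HB_4(255) = 3·4^3 + 3·4^2 + 3·4 + 3. Bump = 468. G_3 = 467.
G_3 = 467. HB_5(467) = 3·5^3 + 3·5^2 + 3·5 + 2. Bump = 776. G_4 = 775.
G_4 = 775. HB_6(775) = 3·6^3 + 3·6^2 + 3·6 + 1. Bump = 1198. G_5 = 1197.
G_5 = 1197. HB_7(1197) = 3·7^3 + 3·7^2 + 3·7. Bump = 1752. G_6 = 1751.
G_6 = 1751. HB_8(1751) = 3·8^3 + 3·8^2 + 2·8 + 7. Bump = 2455. G_7 = 2454.

3·8^3 + 3·8^2 + 2·8 + 7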